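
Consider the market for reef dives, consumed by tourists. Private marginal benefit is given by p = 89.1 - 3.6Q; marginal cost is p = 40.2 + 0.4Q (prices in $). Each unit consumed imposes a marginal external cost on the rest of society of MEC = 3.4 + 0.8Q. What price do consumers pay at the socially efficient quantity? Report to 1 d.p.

P = $55.0

Social marginal benefit = demand − MEC = 85.7 - 4.4Q.
Set SMB = MC: 85.7 - 4.4Q = 40.2 + 0.4Q → Q* = 9.4792.
Consumer price on the demand curve at Q*: 89.1 − 3.6×9.4792 = 54.9749.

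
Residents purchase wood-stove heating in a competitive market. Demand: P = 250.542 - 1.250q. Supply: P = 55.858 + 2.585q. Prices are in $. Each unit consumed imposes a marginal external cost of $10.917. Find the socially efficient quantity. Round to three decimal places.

Social marginal benefit = demand − MEC = 239.625 - 1.250q.
Set SMB = MC: 239.625 - 1.250q = 55.858 + 2.585q → q* = 47.9184.

q* = 47.918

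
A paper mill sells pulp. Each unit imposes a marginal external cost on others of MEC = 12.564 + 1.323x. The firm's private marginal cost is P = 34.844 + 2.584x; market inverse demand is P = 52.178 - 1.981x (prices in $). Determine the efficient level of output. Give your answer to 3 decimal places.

x* = 0.810

Social marginal cost = private MC + MEC = 47.408 + 3.907x.
Set SMC = demand: 47.408 + 3.907x = 52.178 - 1.981x → x* = 0.8101.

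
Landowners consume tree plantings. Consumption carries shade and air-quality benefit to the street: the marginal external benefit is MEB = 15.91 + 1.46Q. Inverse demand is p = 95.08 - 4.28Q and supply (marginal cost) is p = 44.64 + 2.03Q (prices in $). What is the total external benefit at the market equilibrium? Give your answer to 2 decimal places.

$173.83

Market equilibrium (private): 44.64 + 2.03Q = 95.08 - 4.28Q → Q_m = 7.9937.
Total external benefit = ∫₀^{Q_m} (15.91 + 1.46Q) dQ = 15.91×7.9937 + ½×1.46×7.9937² = 173.8262.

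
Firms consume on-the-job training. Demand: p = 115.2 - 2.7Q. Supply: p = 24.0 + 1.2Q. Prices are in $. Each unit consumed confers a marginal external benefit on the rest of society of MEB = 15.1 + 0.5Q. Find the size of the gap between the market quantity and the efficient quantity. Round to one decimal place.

7.9 units

Market equilibrium (private): 24.0 + 1.2Q = 115.2 - 2.7Q → Q_m = 23.3846.
Social marginal benefit = demand + MEB = 130.3 - 2.2Q.
Set SMB = MC: 130.3 - 2.2Q = 24.0 + 1.2Q → Q* = 31.2647.
Gap = |23.3846 − 31.2647| = 7.8801.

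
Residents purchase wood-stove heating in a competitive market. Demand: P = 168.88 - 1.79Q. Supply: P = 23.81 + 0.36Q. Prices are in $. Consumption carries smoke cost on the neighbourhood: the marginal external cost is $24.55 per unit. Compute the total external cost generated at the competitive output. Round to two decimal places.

Market equilibrium (private): 23.81 + 0.36Q = 168.88 - 1.79Q → Q_m = 67.4744.
Total external cost = MEC × Q_m = 24.55 × 67.4744 = 1656.4965.

$1656.50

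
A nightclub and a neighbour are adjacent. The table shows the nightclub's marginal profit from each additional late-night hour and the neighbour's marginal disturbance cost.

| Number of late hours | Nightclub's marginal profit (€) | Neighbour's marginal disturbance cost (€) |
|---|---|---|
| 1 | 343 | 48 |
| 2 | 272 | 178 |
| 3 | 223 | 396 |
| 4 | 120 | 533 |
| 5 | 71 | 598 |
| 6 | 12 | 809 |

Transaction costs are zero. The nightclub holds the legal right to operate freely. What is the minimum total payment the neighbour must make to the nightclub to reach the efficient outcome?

Left alone the nightclub would choose level 6 (marginal profit stays positive).
Efficient level: k* = 2 (marginal profit ≥ marginal disturbance cost through 2).
The neighbour must at least cover the nightclub's forgone profit from cutting 6→2: 223 + 120 + 71 + 12 = 426.

€426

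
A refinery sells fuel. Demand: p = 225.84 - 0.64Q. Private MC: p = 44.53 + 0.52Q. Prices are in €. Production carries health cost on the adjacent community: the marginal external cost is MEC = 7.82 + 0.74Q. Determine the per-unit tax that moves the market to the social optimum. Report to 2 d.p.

Social marginal cost = private MC + MEC = 52.35 + 1.26Q.
Set SMC = demand: 52.35 + 1.26Q = 225.84 - 0.64Q → Q* = 91.3105.
The Pigouvian tax equals MEC at Q*: 7.82 + 0.74×91.3105 = 75.3898.

tax = €75.39 per unit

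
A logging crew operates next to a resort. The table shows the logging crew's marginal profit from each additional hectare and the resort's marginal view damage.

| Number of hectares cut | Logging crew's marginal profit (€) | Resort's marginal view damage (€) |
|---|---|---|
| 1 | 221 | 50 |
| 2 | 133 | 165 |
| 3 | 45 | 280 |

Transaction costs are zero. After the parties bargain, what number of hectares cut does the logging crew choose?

Bargaining reaches the level where marginal profit last exceeds marginal view damage.
That holds through level 1 (221 ≥ 50) but not at 2 (133 < 165).

1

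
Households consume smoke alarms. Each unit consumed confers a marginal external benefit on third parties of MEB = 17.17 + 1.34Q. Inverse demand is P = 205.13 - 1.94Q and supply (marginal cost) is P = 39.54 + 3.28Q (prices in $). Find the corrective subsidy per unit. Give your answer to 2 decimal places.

Social marginal benefit = demand + MEB = 222.30 - 0.60Q.
Set SMB = MC: 222.30 - 0.60Q = 39.54 + 3.28Q → Q* = 47.1031.
The Pigouvian subsidy equals MEB at Q*: 17.17 + 1.34×47.1031 = 80.2882.

subsidy = $80.29 per unit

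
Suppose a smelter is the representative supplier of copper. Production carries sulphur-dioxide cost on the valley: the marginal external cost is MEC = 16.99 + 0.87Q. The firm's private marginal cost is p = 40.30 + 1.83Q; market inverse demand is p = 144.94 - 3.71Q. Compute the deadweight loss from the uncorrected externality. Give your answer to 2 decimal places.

DWL = 87.14

Market equilibrium (private): 40.30 + 1.83Q = 144.94 - 3.71Q → Q_m = 18.8881.
Social marginal cost = private MC + MEC = 57.29 + 2.70Q.
Set SMC = demand: 57.29 + 2.70Q = 144.94 - 3.71Q → Q* = 13.6739.
The welfare-loss triangle has base |Q_m − Q*| and height MEC(Q_m) (the vertical gap between SMC and demand is zero at Q* and MEC at Q_m).
DWL = ½ × 5.2142 × 33.4226 = 87.1361.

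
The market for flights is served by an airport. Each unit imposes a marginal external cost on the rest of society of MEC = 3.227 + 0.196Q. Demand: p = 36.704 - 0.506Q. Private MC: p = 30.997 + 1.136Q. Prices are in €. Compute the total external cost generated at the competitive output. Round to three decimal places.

Market equilibrium (private): 30.997 + 1.136Q = 36.704 - 0.506Q → Q_m = 3.4756.
Total external cost = ∫₀^{Q_m} (3.227 + 0.196Q) dQ = 3.227×3.4756 + ½×0.196×3.4756² = 12.3996.

€12.400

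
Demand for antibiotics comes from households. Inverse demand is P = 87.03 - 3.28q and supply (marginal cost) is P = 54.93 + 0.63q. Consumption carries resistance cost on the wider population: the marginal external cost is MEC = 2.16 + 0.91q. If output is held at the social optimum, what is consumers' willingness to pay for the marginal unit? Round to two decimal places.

P = 66.66

Social marginal benefit = demand − MEC = 84.87 - 4.19q.
Set SMB = MC: 84.87 - 4.19q = 54.93 + 0.63q → q* = 6.2116.
Consumer price on the demand curve at q*: 87.03 − 3.28×6.2116 = 66.6560.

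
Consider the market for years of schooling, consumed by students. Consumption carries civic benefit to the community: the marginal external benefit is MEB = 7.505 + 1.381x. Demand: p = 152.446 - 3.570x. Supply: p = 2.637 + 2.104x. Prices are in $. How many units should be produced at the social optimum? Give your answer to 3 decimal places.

x* = 36.644

Social marginal benefit = demand + MEB = 159.951 - 2.189x.
Set SMB = MC: 159.951 - 2.189x = 2.637 + 2.104x → x* = 36.6443.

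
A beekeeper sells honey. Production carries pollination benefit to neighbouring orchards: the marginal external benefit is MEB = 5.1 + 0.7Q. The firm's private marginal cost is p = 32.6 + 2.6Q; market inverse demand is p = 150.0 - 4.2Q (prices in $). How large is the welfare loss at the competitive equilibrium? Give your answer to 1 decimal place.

DWL = $24.2

Market equilibrium (private): 32.6 + 2.6Q = 150.0 - 4.2Q → Q_m = 17.2647.
Social marginal cost = private MC − MEB = 27.5 + 1.9Q.
Set SMC = demand: 27.5 + 1.9Q = 150.0 - 4.2Q → Q* = 20.0820.
The welfare-loss triangle has base |Q_m − Q*| and height MEB(Q_m) (the vertical gap between SMC and demand is zero at Q* and MEB at Q_m).
DWL = ½ × 2.8173 × 17.1853 = 24.2081.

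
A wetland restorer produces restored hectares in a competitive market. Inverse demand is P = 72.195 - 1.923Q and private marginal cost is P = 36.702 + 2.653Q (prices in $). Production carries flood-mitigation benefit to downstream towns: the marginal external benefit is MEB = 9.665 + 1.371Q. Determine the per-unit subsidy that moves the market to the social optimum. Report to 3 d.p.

subsidy = $28.982 per unit

Social marginal cost = private MC − MEB = 27.037 + 1.282Q.
Set SMC = demand: 27.037 + 1.282Q = 72.195 - 1.923Q → Q* = 14.0899.
The Pigouvian subsidy equals MEB at Q*: 9.665 + 1.371×14.0899 = 28.9823.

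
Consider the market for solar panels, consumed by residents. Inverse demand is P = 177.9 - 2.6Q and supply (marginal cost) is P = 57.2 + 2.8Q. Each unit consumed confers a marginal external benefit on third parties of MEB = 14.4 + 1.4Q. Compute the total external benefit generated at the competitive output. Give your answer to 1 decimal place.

671.6

Market equilibrium (private): 57.2 + 2.8Q = 177.9 - 2.6Q → Q_m = 22.3519.
Total external benefit = ∫₀^{Q_m} (14.4 + 1.4Q) dQ = 14.4×22.3519 + ½×1.4×22.3519² = 671.5926.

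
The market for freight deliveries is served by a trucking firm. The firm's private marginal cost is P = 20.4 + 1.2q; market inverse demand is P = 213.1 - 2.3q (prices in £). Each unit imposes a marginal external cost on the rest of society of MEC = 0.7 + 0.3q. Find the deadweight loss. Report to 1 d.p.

DWL = £39.0

Market equilibrium (private): 20.4 + 1.2q = 213.1 - 2.3q → q_m = 55.0571.
Social marginal cost = private MC + MEC = 21.1 + 1.5q.
Set SMC = demand: 21.1 + 1.5q = 213.1 - 2.3q → q* = 50.5263.
The loss is the area between SMC and demand from q* to q_m; with linear curves that's a triangle of height MEC(q_m).
DWL = ½ × 4.5308 × 17.2171 = 39.0036.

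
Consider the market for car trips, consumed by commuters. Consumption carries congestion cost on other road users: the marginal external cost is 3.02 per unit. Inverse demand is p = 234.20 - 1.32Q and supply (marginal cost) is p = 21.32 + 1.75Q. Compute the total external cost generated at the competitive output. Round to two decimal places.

Market equilibrium (private): 21.32 + 1.75Q = 234.20 - 1.32Q → Q_m = 69.3420.
Total external cost = MEC × Q_m = 3.02 × 69.3420 = 209.4128.

209.41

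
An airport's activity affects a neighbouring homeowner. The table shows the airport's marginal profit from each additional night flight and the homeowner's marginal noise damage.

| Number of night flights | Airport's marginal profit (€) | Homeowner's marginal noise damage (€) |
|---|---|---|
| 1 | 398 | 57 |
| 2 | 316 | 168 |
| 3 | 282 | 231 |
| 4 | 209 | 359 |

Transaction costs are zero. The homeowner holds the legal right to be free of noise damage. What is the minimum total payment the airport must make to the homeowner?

Efficient level: marginal profit ≥ marginal noise damage through level 3, so k* = 3.
With the homeowner holding the right, the airport must at least compensate total damage at k*: 57 + 168 + 231 = 456.

€456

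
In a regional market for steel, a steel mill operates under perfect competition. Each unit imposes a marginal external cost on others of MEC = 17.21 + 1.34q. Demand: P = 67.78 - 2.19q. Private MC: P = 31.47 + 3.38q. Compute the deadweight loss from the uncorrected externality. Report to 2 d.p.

Market equilibrium (private): 31.47 + 3.38q = 67.78 - 2.19q → q_m = 6.5189.
Social marginal cost = private MC + MEC = 48.68 + 4.72q.
Set SMC = demand: 48.68 + 4.72q = 67.78 - 2.19q → q* = 2.7641.
The welfare-loss triangle has base |q_m − q*| and height MEC(q_m) (the vertical gap between SMC and demand is zero at q* and MEC at q_m).
DWL = ½ × 3.7548 × 25.9453 = 48.7097.

DWL = 48.71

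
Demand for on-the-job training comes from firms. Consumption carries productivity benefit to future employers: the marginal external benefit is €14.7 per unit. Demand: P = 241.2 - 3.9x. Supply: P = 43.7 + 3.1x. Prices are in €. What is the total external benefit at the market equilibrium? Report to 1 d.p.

Market equilibrium (private): 43.7 + 3.1x = 241.2 - 3.9x → x_m = 28.2143.
Total external benefit = MEB × x_m = 14.7 × 28.2143 = 414.7502.

€414.8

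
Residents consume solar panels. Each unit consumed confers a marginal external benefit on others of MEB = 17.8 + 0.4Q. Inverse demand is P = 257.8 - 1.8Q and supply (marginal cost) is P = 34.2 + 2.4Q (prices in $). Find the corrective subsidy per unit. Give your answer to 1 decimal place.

Social marginal benefit = demand + MEB = 275.6 - 1.4Q.
Set SMB = MC: 275.6 - 1.4Q = 34.2 + 2.4Q → Q* = 63.5263.
The Pigouvian subsidy equals MEB at Q*: 17.8 + 0.4×63.5263 = 43.2105.

subsidy = $43.2 per unit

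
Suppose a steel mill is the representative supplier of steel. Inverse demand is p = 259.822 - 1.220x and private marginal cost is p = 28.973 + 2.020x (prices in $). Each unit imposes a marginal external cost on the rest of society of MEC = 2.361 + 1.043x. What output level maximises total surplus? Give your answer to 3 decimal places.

x* = 53.348

Social marginal cost = private MC + MEC = 31.334 + 3.063x.
Set SMC = demand: 31.334 + 3.063x = 259.822 - 1.220x → x* = 53.3477.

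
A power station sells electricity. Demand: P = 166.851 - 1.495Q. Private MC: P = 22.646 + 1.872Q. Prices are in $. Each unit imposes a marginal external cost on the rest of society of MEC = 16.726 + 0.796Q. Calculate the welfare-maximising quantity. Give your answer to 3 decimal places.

Q* = 30.622

Social marginal cost = private MC + MEC = 39.372 + 2.668Q.
Set SMC = demand: 39.372 + 2.668Q = 166.851 - 1.495Q → Q* = 30.6219.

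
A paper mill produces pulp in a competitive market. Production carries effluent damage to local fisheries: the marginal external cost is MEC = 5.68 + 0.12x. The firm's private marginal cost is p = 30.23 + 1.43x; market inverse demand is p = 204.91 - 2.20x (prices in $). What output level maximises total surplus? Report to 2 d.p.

x* = 45.07

Social marginal cost = private MC + MEC = 35.91 + 1.55x.
Set SMC = demand: 35.91 + 1.55x = 204.91 - 2.20x → x* = 45.0667.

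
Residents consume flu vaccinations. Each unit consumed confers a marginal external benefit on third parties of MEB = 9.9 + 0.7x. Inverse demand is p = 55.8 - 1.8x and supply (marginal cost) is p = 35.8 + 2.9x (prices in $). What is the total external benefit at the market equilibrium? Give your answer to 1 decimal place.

$48.5

Market equilibrium (private): 35.8 + 2.9x = 55.8 - 1.8x → x_m = 4.2553.
Total external benefit = ∫₀^{x_m} (9.9 + 0.7x) dx = 9.9×4.2553 + ½×0.7×4.2553² = 48.4651.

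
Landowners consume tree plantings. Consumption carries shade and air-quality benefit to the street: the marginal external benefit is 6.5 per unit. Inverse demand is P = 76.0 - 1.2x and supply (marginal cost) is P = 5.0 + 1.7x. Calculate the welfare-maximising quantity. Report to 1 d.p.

Social marginal benefit = demand + MEB = 82.5 - 1.2x.
Set SMB = MC: 82.5 - 1.2x = 5.0 + 1.7x → x* = 26.7241.

x* = 26.7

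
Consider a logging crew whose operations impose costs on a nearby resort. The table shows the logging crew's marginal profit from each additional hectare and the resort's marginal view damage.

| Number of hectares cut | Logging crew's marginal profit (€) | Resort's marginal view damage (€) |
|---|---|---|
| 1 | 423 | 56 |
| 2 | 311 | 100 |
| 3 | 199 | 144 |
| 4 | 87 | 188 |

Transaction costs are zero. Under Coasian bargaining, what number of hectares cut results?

Bargaining reaches the level where marginal profit last exceeds marginal view damage.
That holds through level 3 (199 ≥ 144) but not at 4 (87 < 188).

3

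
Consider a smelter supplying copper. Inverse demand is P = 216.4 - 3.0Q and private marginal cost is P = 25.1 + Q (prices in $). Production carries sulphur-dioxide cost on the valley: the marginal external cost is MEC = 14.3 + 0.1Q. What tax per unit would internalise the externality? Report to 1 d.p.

tax = $18.6 per unit

Social marginal cost = private MC + MEC = 39.4 + 1.1Q.
Set SMC = demand: 39.4 + 1.1Q = 216.4 - 3.0Q → Q* = 43.1707.
The Pigouvian tax equals MEC at Q*: 14.3 + 0.1×43.1707 = 18.6171.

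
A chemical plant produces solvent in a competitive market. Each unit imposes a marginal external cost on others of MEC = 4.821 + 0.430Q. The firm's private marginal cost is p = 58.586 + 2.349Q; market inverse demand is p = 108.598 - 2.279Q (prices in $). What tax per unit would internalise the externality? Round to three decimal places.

Social marginal cost = private MC + MEC = 63.407 + 2.779Q.
Set SMC = demand: 63.407 + 2.779Q = 108.598 - 2.279Q → Q* = 8.9346.
The Pigouvian tax equals MEC at Q*: 4.821 + 0.430×8.9346 = 8.6629.

tax = $8.663 per unit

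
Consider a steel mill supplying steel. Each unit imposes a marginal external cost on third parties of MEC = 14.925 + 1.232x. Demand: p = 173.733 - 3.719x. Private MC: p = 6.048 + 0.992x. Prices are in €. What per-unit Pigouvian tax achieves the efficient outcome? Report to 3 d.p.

tax = €46.593 per unit

Social marginal cost = private MC + MEC = 20.973 + 2.224x.
Set SMC = demand: 20.973 + 2.224x = 173.733 - 3.719x → x* = 25.7042.
The Pigouvian tax equals MEC at x*: 14.925 + 1.232×25.7042 = 46.5926.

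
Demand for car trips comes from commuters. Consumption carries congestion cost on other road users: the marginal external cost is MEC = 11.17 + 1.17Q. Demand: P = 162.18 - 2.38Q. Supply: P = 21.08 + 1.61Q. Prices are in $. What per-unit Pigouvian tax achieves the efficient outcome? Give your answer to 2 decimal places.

tax = $40.63 per unit

Social marginal benefit = demand − MEC = 151.01 - 3.55Q.
Set SMB = MC: 151.01 - 3.55Q = 21.08 + 1.61Q → Q* = 25.1802.
The Pigouvian tax equals MEC at Q*: 11.17 + 1.17×25.1802 = 40.6308.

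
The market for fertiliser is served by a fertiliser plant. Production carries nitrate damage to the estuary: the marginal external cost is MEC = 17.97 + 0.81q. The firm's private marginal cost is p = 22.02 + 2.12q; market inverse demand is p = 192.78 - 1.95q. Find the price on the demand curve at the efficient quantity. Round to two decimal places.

Social marginal cost = private MC + MEC = 39.99 + 2.93q.
Set SMC = demand: 39.99 + 2.93q = 192.78 - 1.95q → q* = 31.3094.
Consumer price on the demand curve at q*: 192.78 − 1.95×31.3094 = 131.7267.

P = 131.73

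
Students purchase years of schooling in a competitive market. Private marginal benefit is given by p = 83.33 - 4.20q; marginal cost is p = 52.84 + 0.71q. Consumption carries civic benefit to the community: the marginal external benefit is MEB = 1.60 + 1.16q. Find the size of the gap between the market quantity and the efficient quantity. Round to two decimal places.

Market equilibrium (private): 52.84 + 0.71q = 83.33 - 4.20q → q_m = 6.2098.
Social marginal benefit = demand + MEB = 84.93 - 3.04q.
Set SMB = MC: 84.93 - 3.04q = 52.84 + 0.71q → q* = 8.5573.
Gap = |6.2098 − 8.5573| = 2.3475.

2.35 units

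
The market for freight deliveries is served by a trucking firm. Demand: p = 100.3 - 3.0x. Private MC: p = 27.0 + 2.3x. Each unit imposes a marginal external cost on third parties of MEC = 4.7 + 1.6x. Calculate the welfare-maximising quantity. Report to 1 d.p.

x* = 9.9

Social marginal cost = private MC + MEC = 31.7 + 3.9x.
Set SMC = demand: 31.7 + 3.9x = 100.3 - 3.0x → x* = 9.9420.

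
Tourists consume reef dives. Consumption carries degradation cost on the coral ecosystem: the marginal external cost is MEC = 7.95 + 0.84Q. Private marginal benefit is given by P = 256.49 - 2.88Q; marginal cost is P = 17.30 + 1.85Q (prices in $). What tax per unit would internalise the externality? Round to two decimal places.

tax = $42.82 per unit

Social marginal benefit = demand − MEC = 248.54 - 3.72Q.
Set SMB = MC: 248.54 - 3.72Q = 17.30 + 1.85Q → Q* = 41.5153.
The Pigouvian tax equals MEC at Q*: 7.95 + 0.84×41.5153 = 42.8229.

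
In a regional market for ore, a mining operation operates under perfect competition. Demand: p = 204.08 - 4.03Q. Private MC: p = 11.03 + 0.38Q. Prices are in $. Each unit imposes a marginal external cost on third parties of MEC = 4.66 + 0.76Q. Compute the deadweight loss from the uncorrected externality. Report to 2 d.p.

DWL = $139.13

Market equilibrium (private): 11.03 + 0.38Q = 204.08 - 4.03Q → Q_m = 43.7755.
Social marginal cost = private MC + MEC = 15.69 + 1.14Q.
Set SMC = demand: 15.69 + 1.14Q = 204.08 - 4.03Q → Q* = 36.4391.
The loss is the area between SMC and demand from Q* to Q_m; with linear curves that's a triangle of height MEC(Q_m).
DWL = ½ × 7.3364 × 37.9294 = 139.1326.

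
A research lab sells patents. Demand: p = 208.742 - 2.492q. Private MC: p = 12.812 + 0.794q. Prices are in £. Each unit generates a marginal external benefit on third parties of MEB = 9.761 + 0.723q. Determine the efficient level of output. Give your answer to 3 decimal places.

Social marginal cost = private MC − MEB = 3.051 + 0.071q.
Set SMC = demand: 3.051 + 0.071q = 208.742 - 2.492q → q* = 80.2540.

q* = 80.254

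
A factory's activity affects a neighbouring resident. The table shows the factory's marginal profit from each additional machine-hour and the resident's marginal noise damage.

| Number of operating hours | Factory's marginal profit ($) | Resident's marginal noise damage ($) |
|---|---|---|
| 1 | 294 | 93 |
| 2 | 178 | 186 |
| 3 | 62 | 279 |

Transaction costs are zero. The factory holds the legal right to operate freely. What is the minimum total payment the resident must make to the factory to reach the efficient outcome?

Left alone the factory would choose level 3 (marginal profit stays positive).
Efficient level: k* = 1 (marginal profit ≥ marginal noise damage through 1).
The resident must at least cover the factory's forgone profit from cutting 3→1: 178 + 62 = 240.

$240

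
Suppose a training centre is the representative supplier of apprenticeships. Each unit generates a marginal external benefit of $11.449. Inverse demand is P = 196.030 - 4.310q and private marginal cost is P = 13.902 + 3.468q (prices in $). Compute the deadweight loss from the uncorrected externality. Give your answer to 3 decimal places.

Market equilibrium (private): 13.902 + 3.468q = 196.030 - 4.310q → q_m = 23.4158.
Social marginal cost = private MC − MEB = 2.453 + 3.468q.
Set SMC = demand: 2.453 + 3.468q = 196.030 - 4.310q → q* = 24.8878.
The loss is the area between SMC and demand from q* to q_m; with linear curves that's a triangle of height MEB(q_m).
DWL = ½ × 1.4720 × 11.4490 = 8.4265.

DWL = $8.426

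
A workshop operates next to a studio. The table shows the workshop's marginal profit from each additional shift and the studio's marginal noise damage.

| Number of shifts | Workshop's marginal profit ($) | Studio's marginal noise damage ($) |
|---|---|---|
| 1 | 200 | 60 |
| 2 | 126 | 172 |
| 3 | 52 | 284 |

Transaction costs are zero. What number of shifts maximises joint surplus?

1

Bargaining reaches the level where marginal profit last exceeds marginal noise damage.
That holds through level 1 (200 ≥ 60) but not at 2 (126 < 172).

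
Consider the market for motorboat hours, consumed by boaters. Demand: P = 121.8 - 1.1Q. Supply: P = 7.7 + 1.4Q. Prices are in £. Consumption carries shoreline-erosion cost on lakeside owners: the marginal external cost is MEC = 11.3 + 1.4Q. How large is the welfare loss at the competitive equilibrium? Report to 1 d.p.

Market equilibrium (private): 7.7 + 1.4Q = 121.8 - 1.1Q → Q_m = 45.6400.
Social marginal benefit = demand − MEC = 110.5 - 2.5Q.
Set SMB = MC: 110.5 - 2.5Q = 7.7 + 1.4Q → Q* = 26.3590.
The welfare-loss triangle has base |Q_m − Q*| and height MEC(Q_m) (the vertical gap between SMB and MC is zero at Q* and MEC at Q_m).
DWL = ½ × 19.2810 × 75.1960 = 724.9270.

DWL = £724.9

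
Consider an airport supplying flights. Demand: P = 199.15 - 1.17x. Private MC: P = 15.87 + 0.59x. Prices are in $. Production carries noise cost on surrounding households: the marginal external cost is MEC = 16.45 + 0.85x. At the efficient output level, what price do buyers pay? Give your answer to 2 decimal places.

Social marginal cost = private MC + MEC = 32.32 + 1.44x.
Set SMC = demand: 32.32 + 1.44x = 199.15 - 1.17x → x* = 63.9195.
Consumer price on the demand curve at x*: 199.15 − 1.17×63.9195 = 124.3642.

P = $124.36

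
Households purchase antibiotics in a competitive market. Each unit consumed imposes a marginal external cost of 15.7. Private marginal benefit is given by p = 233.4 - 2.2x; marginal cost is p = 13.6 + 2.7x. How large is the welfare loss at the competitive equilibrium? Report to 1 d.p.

Market equilibrium (private): 13.6 + 2.7x = 233.4 - 2.2x → x_m = 44.8571.
Social marginal benefit = demand − MEC = 217.7 - 2.2x.
Set SMB = MC: 217.7 - 2.2x = 13.6 + 2.7x → x* = 41.6531.
The welfare-loss triangle has base |x_m − x*| and height MEC(x_m) (the vertical gap between SMB and MC is zero at x* and MEC at x_m).
DWL = ½ × 3.2040 × 15.7000 = 25.1514.

DWL = 25.2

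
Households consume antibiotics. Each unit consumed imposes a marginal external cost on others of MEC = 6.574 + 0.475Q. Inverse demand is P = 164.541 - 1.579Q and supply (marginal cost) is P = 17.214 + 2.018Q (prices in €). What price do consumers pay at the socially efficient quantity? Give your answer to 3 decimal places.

Social marginal benefit = demand − MEC = 157.967 - 2.054Q.
Set SMB = MC: 157.967 - 2.054Q = 17.214 + 2.018Q → Q* = 34.5661.
Consumer price on the demand curve at Q*: 164.541 − 1.579×34.5661 = 109.9611.

P = €109.961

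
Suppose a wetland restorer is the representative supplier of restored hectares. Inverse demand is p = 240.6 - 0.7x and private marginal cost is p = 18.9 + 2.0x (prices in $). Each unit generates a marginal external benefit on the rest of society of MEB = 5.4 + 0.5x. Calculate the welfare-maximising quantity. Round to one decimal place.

x* = 103.2

Social marginal cost = private MC − MEB = 13.5 + 1.5x.
Set SMC = demand: 13.5 + 1.5x = 240.6 - 0.7x → x* = 103.2273.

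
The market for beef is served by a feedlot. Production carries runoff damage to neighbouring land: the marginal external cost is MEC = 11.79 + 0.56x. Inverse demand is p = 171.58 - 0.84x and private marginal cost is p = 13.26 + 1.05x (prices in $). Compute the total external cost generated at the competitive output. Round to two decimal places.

$2952.36

Market equilibrium (private): 13.26 + 1.05x = 171.58 - 0.84x → x_m = 83.7672.
Total external cost = ∫₀^{x_m} (11.79 + 0.56x) dx = 11.79×83.7672 + ½×0.56×83.7672² = 2952.3596.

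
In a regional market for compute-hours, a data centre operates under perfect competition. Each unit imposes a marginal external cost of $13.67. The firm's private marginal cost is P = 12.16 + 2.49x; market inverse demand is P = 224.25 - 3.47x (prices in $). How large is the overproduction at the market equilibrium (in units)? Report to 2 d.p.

Market equilibrium (private): 12.16 + 2.49x = 224.25 - 3.47x → x_m = 35.5856.
Social marginal cost = private MC + MEC = 25.83 + 2.49x.
Set SMC = demand: 25.83 + 2.49x = 224.25 - 3.47x → x* = 33.2919.
Gap = |35.5856 − 33.2919| = 2.2937.

2.29 units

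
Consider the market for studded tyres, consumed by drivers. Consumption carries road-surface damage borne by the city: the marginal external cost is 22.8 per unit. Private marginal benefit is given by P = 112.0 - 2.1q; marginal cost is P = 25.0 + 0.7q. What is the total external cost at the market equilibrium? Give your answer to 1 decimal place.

708.4

Market equilibrium (private): 25.0 + 0.7q = 112.0 - 2.1q → q_m = 31.0714.
Total external cost = MEC × q_m = 22.8 × 31.0714 = 708.4279.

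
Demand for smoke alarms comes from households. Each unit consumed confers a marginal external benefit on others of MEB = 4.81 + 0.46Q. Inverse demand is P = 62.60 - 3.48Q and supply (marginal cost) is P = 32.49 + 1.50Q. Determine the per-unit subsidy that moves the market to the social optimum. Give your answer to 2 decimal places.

Social marginal benefit = demand + MEB = 67.41 - 3.02Q.
Set SMB = MC: 67.41 - 3.02Q = 32.49 + 1.50Q → Q* = 7.7257.
The Pigouvian subsidy equals MEB at Q*: 4.81 + 0.46×7.7257 = 8.3638.

subsidy = 8.36 per unit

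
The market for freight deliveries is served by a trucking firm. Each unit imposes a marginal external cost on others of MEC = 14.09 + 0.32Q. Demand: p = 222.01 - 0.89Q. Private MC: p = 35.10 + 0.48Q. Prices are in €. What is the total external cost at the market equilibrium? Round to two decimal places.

€4900.44

Market equilibrium (private): 35.10 + 0.48Q = 222.01 - 0.89Q → Q_m = 136.4307.
Total external cost = ∫₀^{Q_m} (14.09 + 0.32Q) dQ = 14.09×136.4307 + ½×0.32×136.4307² = 4900.4423.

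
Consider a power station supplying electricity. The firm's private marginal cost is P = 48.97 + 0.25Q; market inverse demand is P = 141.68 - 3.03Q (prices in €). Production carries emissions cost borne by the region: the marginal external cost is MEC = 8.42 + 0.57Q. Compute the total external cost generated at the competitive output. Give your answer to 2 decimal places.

€465.69

Market equilibrium (private): 48.97 + 0.25Q = 141.68 - 3.03Q → Q_m = 28.2652.
Total external cost = ∫₀^{Q_m} (8.42 + 0.57Q) dQ = 8.42×28.2652 + ½×0.57×28.2652² = 465.6856.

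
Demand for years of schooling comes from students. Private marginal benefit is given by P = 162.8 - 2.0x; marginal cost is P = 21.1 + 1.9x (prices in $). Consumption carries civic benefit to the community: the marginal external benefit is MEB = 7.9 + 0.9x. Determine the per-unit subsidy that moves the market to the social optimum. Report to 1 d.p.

Social marginal benefit = demand + MEB = 170.7 - 1.1x.
Set SMB = MC: 170.7 - 1.1x = 21.1 + 1.9x → x* = 49.8667.
The Pigouvian subsidy equals MEB at x*: 7.9 + 0.9×49.8667 = 52.7800.

subsidy = $52.8 per unit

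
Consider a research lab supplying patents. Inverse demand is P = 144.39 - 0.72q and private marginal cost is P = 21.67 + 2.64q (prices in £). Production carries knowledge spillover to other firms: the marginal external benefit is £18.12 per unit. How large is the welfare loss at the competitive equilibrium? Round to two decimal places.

DWL = £48.86

Market equilibrium (private): 21.67 + 2.64q = 144.39 - 0.72q → q_m = 36.5238.
Social marginal cost = private MC − MEB = 3.55 + 2.64q.
Set SMC = demand: 3.55 + 2.64q = 144.39 - 0.72q → q* = 41.9167.
The welfare-loss triangle has base |q_m − q*| and height MEB(q_m) (the vertical gap between SMC and demand is zero at q* and MEB at q_m).
DWL = ½ × 5.3929 × 18.1200 = 48.8597.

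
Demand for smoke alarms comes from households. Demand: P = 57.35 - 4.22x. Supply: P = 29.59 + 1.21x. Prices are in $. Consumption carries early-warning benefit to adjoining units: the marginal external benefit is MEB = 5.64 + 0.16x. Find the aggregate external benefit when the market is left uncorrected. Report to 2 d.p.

Market equilibrium (private): 29.59 + 1.21x = 57.35 - 4.22x → x_m = 5.1123.
Total external benefit = ∫₀^{x_m} (5.64 + 0.16x) dx = 5.64×5.1123 + ½×0.16×5.1123² = 30.9242.

$30.92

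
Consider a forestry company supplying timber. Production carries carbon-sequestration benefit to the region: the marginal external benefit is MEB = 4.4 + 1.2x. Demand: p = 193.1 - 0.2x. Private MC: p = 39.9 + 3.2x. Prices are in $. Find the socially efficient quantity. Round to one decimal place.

x* = 71.6

Social marginal cost = private MC − MEB = 35.5 + 2.0x.
Set SMC = demand: 35.5 + 2.0x = 193.1 - 0.2x → x* = 71.6364.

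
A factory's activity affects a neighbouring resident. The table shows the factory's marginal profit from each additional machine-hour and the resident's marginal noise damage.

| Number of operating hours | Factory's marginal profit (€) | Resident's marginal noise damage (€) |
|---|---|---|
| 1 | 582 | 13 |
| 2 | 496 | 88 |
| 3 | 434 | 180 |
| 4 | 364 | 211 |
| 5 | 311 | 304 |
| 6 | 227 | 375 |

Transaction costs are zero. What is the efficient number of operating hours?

5

Bargaining reaches the level where marginal profit last exceeds marginal noise damage.
That holds through level 5 (311 ≥ 304) but not at 6 (227 < 375).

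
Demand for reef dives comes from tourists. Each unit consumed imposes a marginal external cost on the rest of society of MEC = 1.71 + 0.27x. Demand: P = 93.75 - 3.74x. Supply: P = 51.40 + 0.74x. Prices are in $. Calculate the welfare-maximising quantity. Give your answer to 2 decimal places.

x* = 8.56

Social marginal benefit = demand − MEC = 92.04 - 4.01x.
Set SMB = MC: 92.04 - 4.01x = 51.40 + 0.74x → x* = 8.5558.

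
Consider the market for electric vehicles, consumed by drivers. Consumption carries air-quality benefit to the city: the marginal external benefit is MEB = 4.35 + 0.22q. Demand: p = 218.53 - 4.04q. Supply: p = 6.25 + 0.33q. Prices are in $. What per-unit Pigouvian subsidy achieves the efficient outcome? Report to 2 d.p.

Social marginal benefit = demand + MEB = 222.88 - 3.82q.
Set SMB = MC: 222.88 - 3.82q = 6.25 + 0.33q → q* = 52.2000.
The Pigouvian subsidy equals MEB at q*: 4.35 + 0.22×52.2000 = 15.8340.

subsidy = $15.83 per unit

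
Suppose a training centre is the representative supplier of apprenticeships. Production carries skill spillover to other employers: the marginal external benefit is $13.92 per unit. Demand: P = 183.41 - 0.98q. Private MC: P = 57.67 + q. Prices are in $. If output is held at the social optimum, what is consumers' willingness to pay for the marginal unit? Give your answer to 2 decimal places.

Social marginal cost = private MC − MEB = 43.75 + q.
Set SMC = demand: 43.75 + q = 183.41 - 0.98q → q* = 70.5354.
Consumer price on the demand curve at q*: 183.41 − 0.98×70.5354 = 114.2853.

P = $114.29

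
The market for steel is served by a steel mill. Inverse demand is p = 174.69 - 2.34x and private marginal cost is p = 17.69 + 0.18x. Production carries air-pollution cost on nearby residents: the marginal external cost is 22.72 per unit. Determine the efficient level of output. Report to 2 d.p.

x* = 53.29

Social marginal cost = private MC + MEC = 40.41 + 0.18x.
Set SMC = demand: 40.41 + 0.18x = 174.69 - 2.34x → x* = 53.2857.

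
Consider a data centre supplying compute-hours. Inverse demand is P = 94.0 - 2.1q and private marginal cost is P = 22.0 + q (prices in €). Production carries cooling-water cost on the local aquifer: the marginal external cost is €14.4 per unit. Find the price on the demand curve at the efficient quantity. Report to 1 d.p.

P = €55.0

Social marginal cost = private MC + MEC = 36.4 + q.
Set SMC = demand: 36.4 + q = 94.0 - 2.1q → q* = 18.5806.
Consumer price on the demand curve at q*: 94.0 − 2.1×18.5806 = 54.9807.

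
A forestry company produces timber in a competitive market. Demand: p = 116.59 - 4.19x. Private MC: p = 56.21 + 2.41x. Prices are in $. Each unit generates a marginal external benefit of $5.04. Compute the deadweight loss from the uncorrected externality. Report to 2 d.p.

Market equilibrium (private): 56.21 + 2.41x = 116.59 - 4.19x → x_m = 9.1485.
Social marginal cost = private MC − MEB = 51.17 + 2.41x.
Set SMC = demand: 51.17 + 2.41x = 116.59 - 4.19x → x* = 9.9121.
The loss is the area between SMC and demand from x* to x_m; with linear curves that's a triangle of height MEB(x_m).
DWL = ½ × 0.7636 × 5.0400 = 1.9243.

DWL = $1.92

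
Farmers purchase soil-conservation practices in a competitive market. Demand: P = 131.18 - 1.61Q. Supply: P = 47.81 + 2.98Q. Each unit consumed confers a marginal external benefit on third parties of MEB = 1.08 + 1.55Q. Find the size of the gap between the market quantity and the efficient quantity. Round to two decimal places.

Market equilibrium (private): 47.81 + 2.98Q = 131.18 - 1.61Q → Q_m = 18.1634.
Social marginal benefit = demand + MEB = 132.26 - 0.06Q.
Set SMB = MC: 132.26 - 0.06Q = 47.81 + 2.98Q → Q* = 27.7796.
Gap = |18.1634 − 27.7796| = 9.6162.

9.62 units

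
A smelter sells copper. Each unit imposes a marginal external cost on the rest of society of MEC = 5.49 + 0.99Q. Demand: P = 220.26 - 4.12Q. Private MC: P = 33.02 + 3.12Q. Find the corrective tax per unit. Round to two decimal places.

Social marginal cost = private MC + MEC = 38.51 + 4.11Q.
Set SMC = demand: 38.51 + 4.11Q = 220.26 - 4.12Q → Q* = 22.0838.
The Pigouvian tax equals MEC at Q*: 5.49 + 0.99×22.0838 = 27.3530.

tax = 27.35 per unit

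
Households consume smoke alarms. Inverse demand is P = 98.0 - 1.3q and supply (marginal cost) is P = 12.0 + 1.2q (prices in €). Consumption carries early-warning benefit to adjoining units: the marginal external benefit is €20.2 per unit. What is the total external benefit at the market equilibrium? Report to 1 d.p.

Market equilibrium (private): 12.0 + 1.2q = 98.0 - 1.3q → q_m = 34.4000.
Total external benefit = MEB × q_m = 20.2 × 34.4000 = 694.8800.

€694.9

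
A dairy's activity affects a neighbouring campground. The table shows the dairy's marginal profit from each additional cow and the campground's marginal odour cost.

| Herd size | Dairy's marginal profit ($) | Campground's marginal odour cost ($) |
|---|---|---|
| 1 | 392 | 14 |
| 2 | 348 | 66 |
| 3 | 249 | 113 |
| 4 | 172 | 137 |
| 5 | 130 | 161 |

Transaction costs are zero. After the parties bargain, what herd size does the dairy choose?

Bargaining reaches the level where marginal profit last exceeds marginal odour cost.
That holds through level 4 (172 ≥ 137) but not at 5 (130 < 161).

4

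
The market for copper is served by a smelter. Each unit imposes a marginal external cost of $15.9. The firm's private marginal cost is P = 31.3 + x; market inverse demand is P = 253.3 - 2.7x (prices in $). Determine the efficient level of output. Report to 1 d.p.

Social marginal cost = private MC + MEC = 47.2 + x.
Set SMC = demand: 47.2 + x = 253.3 - 2.7x → x* = 55.7027.

x* = 55.7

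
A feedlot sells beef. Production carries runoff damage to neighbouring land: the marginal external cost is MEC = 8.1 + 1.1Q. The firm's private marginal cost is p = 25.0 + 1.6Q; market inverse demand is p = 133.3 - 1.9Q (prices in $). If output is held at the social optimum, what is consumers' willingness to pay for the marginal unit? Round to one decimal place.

P = $91.9

Social marginal cost = private MC + MEC = 33.1 + 2.7Q.
Set SMC = demand: 33.1 + 2.7Q = 133.3 - 1.9Q → Q* = 21.7826.
Consumer price on the demand curve at Q*: 133.3 − 1.9×21.7826 = 91.9131.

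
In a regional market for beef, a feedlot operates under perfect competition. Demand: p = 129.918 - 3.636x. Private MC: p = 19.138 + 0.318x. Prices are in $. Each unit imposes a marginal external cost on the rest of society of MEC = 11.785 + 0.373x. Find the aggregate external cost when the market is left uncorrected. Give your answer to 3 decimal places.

Market equilibrium (private): 19.138 + 0.318x = 129.918 - 3.636x → x_m = 28.0172.
Total external cost = ∫₀^{x_m} (11.785 + 0.373x) dx = 11.785×28.0172 + ½×0.373×28.0172² = 476.5784.

$476.578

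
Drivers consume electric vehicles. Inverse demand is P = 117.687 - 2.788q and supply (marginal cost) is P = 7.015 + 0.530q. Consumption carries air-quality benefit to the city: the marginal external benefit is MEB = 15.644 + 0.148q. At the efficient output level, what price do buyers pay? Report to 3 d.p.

P = 6.593

Social marginal benefit = demand + MEB = 133.331 - 2.640q.
Set SMB = MC: 133.331 - 2.640q = 7.015 + 0.530q → q* = 39.8473.
Consumer price on the demand curve at q*: 117.687 − 2.788×39.8473 = 6.5927.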